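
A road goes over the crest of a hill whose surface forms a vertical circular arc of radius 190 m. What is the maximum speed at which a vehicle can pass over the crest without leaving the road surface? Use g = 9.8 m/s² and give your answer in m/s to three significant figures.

At the crest the centre of the circle is below the vehicle, so the net downward (centripetal) force is mg − N = mv²/r.
The vehicle leaves the road when N → 0, giving v_max = √(g r) = √(9.8 × 190) = 43.15 m/s.

43.2 m/s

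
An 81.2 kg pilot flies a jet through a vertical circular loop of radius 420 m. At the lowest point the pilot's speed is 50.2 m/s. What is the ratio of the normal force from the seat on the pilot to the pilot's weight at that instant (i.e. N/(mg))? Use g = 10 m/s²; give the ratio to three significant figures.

1.60

At the bottom, N − mg = mv²/r, so N = m(v²/r + g) and N/(mg) = v²/(rg) + 1 = (50.2)²/(420 × 10.0) + 1 = 0.6000 + 1 = 1.600.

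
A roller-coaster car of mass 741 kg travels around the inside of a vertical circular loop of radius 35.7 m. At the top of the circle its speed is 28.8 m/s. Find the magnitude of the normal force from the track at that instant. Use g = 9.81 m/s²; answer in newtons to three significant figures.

At the top, both N and the weight mg point inward (toward the centre), so N + mg = mv²/r.
N = m(v²/r − g) = 741 × ((28.8)²/35.7 − 9.81) = 741 × (23.23 − 9.81) = 741 × 13.42 = 9947 N.

9950 N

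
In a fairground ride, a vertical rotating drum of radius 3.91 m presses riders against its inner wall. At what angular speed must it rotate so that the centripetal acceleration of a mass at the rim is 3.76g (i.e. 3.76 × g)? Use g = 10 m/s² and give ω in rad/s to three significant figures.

3.10 rad/s

Centripetal acceleration a_c = ω²r. Setting ω²r = 3.76g:
ω = √(3.76g / r) = √(3.76 × 10.0 / 3.91) = √9.616 = 3.101 rad/s.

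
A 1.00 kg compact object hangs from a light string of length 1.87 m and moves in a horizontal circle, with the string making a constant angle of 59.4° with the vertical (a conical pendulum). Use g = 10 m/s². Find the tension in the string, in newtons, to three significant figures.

Vertically the bob has no acceleration, so T cosθ = mg.
T = mg/cosθ = 1.00 × 10.0 / cos 59.4° = 10.00/0.5090 = 19.64 N.

19.6 N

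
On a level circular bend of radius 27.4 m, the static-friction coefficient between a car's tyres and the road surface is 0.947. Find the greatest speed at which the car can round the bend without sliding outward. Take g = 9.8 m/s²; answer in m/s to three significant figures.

15.9 m/s

The only inward force on a level bend is static friction, so at the limit f_s = μ_s N = μ_s m g = m v²/r.
Mass cancels: v_max = √(μ_s g r) = √(0.947 × 9.8 × 27.4) = √254.3 = 15.95 m/s.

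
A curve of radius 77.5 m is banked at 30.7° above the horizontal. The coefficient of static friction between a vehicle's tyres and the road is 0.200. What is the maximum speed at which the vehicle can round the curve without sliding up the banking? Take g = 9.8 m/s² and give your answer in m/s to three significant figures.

At the maximum speed, friction acts down the slope at its limiting value f = μN. Radially (horizontal, toward centre): N sinθ + μN cosθ = mv²/r. Vertically: N cosθ − μN sinθ = mg.
Dividing: v² = r g (sinθ + μcosθ)/(cosθ − μsinθ).
sinθ + μcosθ = 0.5105 + 0.200×0.8599 = 0.6825; cosθ − μsinθ = 0.8599 − 0.200×0.5105 = 0.7577.
v² = 77.5 × 9.8 × 0.6825/0.7577 = 684.1 m²/s², so v = 26.16 m/s.

26.2 m/s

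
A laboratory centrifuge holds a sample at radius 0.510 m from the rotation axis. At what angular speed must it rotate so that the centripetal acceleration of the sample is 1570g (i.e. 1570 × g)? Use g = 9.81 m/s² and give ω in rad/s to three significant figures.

174 rad/s

Centripetal acceleration a_c = ω²r. Setting ω²r = 1570g:
ω = √(1570g / r) = √(1570 × 9.81 / 0.510) = √30200 = 173.8 rad/s.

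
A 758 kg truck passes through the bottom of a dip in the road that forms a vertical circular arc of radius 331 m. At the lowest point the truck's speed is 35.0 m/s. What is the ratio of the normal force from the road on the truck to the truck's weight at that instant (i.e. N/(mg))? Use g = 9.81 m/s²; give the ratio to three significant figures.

At the bottom, N − mg = mv²/r, so N = m(v²/r + g) and N/(mg) = v²/(rg) + 1 = (35.0)²/(331 × 9.81) + 1 = 0.3773 + 1 = 1.377.

1.38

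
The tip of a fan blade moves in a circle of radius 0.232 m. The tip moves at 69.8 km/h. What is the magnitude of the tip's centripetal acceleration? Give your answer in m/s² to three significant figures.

v = 69.8 km/h = 69.8/3.6 = 19.39 m/s.
a_c = v²/r = (19.39)²/0.232 = 375.9/0.232 = 1620 m/s².

1620 m/s²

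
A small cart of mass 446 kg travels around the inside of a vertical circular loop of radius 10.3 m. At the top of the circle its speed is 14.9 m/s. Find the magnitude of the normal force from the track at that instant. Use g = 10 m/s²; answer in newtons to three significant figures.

At the top, both N and the weight mg point inward (toward the centre), so N + mg = mv²/r.
N = m(v²/r − g) = 446 × ((14.9)²/10.3 − 10.0) = 446 × (21.55 − 10.0) = 446 × 11.55 = 5153 N.

5150 N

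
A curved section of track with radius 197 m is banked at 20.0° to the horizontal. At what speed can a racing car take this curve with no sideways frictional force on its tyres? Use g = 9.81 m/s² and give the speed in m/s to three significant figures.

26.5 m/s

On a frictionless banked curve, N sinθ = mv²/r and N cosθ = mg, so tanθ = v²/(rg).
v = √(r g tanθ) = √(197 × 9.81 × tan 20.0°) = √(197 × 9.81 × 0.3640) = √703.4 = 26.52 m/s.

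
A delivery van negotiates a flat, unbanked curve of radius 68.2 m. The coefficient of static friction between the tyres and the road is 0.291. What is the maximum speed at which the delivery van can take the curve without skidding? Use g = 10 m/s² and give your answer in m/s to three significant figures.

Friction provides the centripetal force on a flat curve. At maximum speed it is at its limiting value: μ_s m g = m v²/r.
Mass cancels: v_max = √(μ_s g r) = √(0.291 × 10.0 × 68.2) = √198.5 = 14.09 m/s.

14.1 m/s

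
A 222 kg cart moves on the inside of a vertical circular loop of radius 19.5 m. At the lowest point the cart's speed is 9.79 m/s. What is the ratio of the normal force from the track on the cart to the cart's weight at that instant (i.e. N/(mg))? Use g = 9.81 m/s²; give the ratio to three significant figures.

At the bottom, N − mg = mv²/r, so N = m(v²/r + g) and N/(mg) = v²/(rg) + 1 = (9.79)²/(19.5 × 9.81) + 1 = 0.5010 + 1 = 1.501.

1.50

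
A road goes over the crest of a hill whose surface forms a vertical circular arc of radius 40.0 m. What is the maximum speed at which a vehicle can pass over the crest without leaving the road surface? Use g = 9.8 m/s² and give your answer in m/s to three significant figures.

19.8 m/s

At the crest the centre of the circle is below the vehicle, so the net downward (centripetal) force is mg − N = mv²/r.
The vehicle leaves the road when N → 0, giving v_max = √(g r) = √(9.8 × 40.0) = 19.80 m/s.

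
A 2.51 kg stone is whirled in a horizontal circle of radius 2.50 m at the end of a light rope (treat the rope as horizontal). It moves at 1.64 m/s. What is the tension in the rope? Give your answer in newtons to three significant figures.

The tension is the only horizontal force, so it supplies the full centripetal force: T = m v²/r = 2.51 × (1.640)²/2.50 = 2.51 × 2.690/2.50 = 2.700 N.

2.70 N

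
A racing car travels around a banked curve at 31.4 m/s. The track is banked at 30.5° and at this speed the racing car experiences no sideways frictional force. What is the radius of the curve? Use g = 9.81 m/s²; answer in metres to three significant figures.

171 m

Frictionless banking: tanθ = v²/(rg), so r = v²/(g tanθ).
r = (31.4)²/(9.81 × tan 30.5°) = 986.0/(9.81 × 0.5890) = 986.0/5.779 = 170.6 m.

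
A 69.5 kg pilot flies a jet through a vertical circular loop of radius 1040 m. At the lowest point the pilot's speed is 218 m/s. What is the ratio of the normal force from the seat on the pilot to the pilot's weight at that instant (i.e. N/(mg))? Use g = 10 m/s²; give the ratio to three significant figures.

5.57

At the bottom, N − mg = mv²/r, so N = m(v²/r + g) and N/(mg) = v²/(rg) + 1 = (218)²/(1040 × 10.0) + 1 = 4.570 + 1 = 5.570.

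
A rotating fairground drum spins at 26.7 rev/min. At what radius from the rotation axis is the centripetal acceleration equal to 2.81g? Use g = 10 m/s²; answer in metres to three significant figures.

3.59 m

ω = 26.7 rev/min × 2π/60 = 2.796 rad/s.
a_c = ω²r = 2.81g ⇒ r = 2.81 × 10.0 / (2.796)² = 28.10/7.818 = 3.594 m.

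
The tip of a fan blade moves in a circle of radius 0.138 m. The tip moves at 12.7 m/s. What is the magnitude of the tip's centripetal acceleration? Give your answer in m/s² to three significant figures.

1170 m/s²

a_c = v²/r = (12.70)²/0.138 = 161.3/0.138 = 1169 m/s².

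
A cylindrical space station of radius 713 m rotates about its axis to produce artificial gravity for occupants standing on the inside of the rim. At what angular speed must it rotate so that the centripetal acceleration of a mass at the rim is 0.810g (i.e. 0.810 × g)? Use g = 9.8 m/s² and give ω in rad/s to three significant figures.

Centripetal acceleration a_c = ω²r. Setting ω²r = 0.810g:
ω = √(0.810g / r) = √(0.810 × 9.8 / 713) = √0.01113 = 0.1055 rad/s.

0.106 rad/s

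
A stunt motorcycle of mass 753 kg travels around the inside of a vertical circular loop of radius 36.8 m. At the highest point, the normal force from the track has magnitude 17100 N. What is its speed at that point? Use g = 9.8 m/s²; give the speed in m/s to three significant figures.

34.6 m/s

At the top, N + mg = mv²/r, so v = √(r(N/m + g)) = √(36.8 × (17100/753 + 9.8)) = √(36.8 × 32.51) = √1196 = 34.59 m/s.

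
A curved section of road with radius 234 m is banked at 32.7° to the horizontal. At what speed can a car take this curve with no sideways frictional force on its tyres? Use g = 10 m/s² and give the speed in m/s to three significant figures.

38.8 m/s

On a frictionless banked curve, N sinθ = mv²/r and N cosθ = mg, so tanθ = v²/(rg).
v = √(r g tanθ) = √(234 × 10.0 × tan 32.7°) = √(234 × 10.0 × 0.6420) = √1502 = 38.76 m/s.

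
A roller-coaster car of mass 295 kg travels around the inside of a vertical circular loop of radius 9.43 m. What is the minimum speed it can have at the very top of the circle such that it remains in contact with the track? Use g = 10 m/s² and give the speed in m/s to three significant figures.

At the top, both weight mg and N point toward the centre: N + mg = mv²/r.
At minimum speed N → 0, so mg = mv_min²/r ⇒ v_min = √(g r) = √(10.0 × 9.43) = 9.711 m/s.

9.71 m/s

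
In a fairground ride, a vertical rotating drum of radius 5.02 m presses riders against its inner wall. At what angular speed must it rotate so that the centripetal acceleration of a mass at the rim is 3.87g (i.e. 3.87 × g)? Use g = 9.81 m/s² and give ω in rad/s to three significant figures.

Centripetal acceleration a_c = ω²r. Setting ω²r = 3.87g:
ω = √(3.87g / r) = √(3.87 × 9.81 / 5.02) = √7.563 = 2.750 rad/s.

2.75 rad/s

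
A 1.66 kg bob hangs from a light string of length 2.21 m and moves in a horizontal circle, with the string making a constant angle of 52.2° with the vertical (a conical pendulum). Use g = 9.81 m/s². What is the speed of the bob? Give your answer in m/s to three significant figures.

4.70 m/s

The radius of the circle is r = L sinθ = 2.21 × sin 52.2° = 1.746 m.
Horizontally T sinθ = mv²/r and vertically T cosθ = mg, so tanθ = v²/(rg).
v = √(r g tanθ) = √(1.746 × 9.81 × 1.289) = √22.08 = 4.699 m/s.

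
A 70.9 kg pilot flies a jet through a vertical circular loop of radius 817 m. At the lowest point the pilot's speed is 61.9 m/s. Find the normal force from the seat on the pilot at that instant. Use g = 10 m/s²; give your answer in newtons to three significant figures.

1040 N

At the lowest point, N points up (toward the centre) and the weight mg points down (away from the centre), so the net inward force is N − mg = mv²/r.
N = m(v²/r + g) = 70.9 × ((61.9)²/817 + 10.0) = 70.9 × (4.690 + 10.0) = 70.9 × 14.69 = 1042 N.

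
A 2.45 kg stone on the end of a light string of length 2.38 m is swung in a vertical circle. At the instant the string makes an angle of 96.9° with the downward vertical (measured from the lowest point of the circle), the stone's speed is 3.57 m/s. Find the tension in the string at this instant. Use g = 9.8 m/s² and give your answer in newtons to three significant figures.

10.2 N

Take the radial direction toward the centre of the circle as positive. The component of the weight along the string toward the centre is −mg cos φ (φ measured from the bottom), so Newton's second law along the string gives T − mg cos φ = m v²/r.
cos 96.9° = -0.1201, so T = m(v²/r + g cos φ) = 2.45 × ((3.57)²/2.38 + 9.8 × -0.1201) = 2.45 × (5.355 + (-1.177)) = 2.45 × 4.178 = 10.24 N.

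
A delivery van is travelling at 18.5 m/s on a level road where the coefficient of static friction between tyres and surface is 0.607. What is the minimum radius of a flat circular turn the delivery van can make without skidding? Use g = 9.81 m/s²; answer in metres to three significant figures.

57.5 m

At the limit, μ_s m g = m v²/r, so r_min = v²/(μ_s g) = (18.5)²/(0.607 × 9.81) = 342.2/5.955 = 57.48 m.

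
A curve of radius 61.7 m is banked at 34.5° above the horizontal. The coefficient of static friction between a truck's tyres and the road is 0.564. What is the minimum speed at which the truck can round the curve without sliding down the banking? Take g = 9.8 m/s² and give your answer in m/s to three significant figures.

At the minimum speed, friction acts up the slope at its limiting value f = μN. Radially (horizontal, toward centre): N sinθ − μN cosθ = mv²/r. Vertically: N cosθ + μN sinθ = mg.
Dividing: v² = r g (sinθ − μcosθ)/(cosθ + μsinθ).
sinθ − μcosθ = 0.5664 − 0.564×0.8241 = 0.1016; cosθ + μsinθ = 0.8241 + 0.564×0.5664 = 1.144.
v² = 61.7 × 9.8 × 0.1016/1.144 = 53.72 m²/s², so v = 7.329 m/s.

7.33 m/s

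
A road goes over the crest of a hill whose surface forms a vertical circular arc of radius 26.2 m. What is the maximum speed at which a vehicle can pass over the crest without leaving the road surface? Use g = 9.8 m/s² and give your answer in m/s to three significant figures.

At the crest the centre of the circle is below the vehicle, so the net downward (centripetal) force is mg − N = mv²/r.
The vehicle leaves the road when N → 0, giving v_max = √(g r) = √(9.8 × 26.2) = 16.02 m/s.

16.0 m/s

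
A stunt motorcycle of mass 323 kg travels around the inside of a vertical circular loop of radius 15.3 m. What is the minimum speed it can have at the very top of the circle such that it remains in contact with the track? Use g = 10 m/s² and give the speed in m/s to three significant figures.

At the highest point the centre is directly below, so both the weight and N act inward: N + mg = mv²/r.
At minimum speed N → 0, so mg = mv_min²/r ⇒ v_min = √(g r) = √(10.0 × 15.3) = 12.37 m/s.

12.4 m/s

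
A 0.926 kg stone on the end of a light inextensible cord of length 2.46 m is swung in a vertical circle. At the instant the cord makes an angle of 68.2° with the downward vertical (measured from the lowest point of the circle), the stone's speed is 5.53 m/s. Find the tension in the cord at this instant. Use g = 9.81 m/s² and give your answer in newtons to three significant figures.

14.9 N

Take the radial direction toward the centre of the circle as positive. The component of the weight along the string toward the centre is −mg cos φ (φ measured from the bottom), so Newton's second law along the string gives T − mg cos φ = m v²/r.
cos 68.2° = 0.3714, so T = m(v²/r + g cos φ) = 0.926 × ((5.53)²/2.46 + 9.81 × 0.3714) = 0.926 × (12.43 + (3.643)) = 0.926 × 16.07 = 14.88 N.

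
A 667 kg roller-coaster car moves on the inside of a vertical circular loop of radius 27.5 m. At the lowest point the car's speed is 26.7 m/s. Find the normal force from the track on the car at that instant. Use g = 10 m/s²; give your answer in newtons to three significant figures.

At the lowest point, N points up (toward the centre) and the weight mg points down (away from the centre), so the net inward force is N − mg = mv²/r.
N = m(v²/r + g) = 667 × ((26.7)²/27.5 + 10.0) = 667 × (25.92 + 10.0) = 667 × 35.92 = 23960 N.

24000 N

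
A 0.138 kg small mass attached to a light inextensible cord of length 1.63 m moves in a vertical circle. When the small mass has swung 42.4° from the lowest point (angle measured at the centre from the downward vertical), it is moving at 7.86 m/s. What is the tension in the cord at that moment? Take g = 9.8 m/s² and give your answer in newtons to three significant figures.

Take the radial direction toward the centre of the circle as positive. The component of the weight along the string toward the centre is −mg cos φ (φ measured from the bottom), so Newton's second law along the string gives T − mg cos φ = m v²/r.
cos 42.4° = 0.7385, so T = m(v²/r + g cos φ) = 0.138 × ((7.86)²/1.63 + 9.8 × 0.7385) = 0.138 × (37.90 + (7.237)) = 0.138 × 45.14 = 6.229 N.

6.23 N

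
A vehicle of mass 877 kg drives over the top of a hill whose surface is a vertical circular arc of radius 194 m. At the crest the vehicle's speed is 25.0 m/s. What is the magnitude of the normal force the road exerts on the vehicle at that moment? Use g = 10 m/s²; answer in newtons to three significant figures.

At the crest the centripetal acceleration points downward (toward the centre of the arc), so mg − N = mv²/r.
N = m(g − v²/r) = 877 × (10.0 − (25.0)²/194) = 877 × (10.0 − 3.222) = 877 × 6.778 = 5945 N.

5940 N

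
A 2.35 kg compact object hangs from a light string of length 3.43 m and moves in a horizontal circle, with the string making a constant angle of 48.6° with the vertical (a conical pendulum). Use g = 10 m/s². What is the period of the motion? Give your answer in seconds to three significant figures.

r = L sinθ = 2.573 m. From T sinθ = mω²r and T cosθ = mg: tanθ = ω²r/g, so ω² = g tanθ / r = g/(L cosθ).
ω = √(g/(L cosθ)) = √(10.0/(3.43 × 0.6613)) = √4.409 = 2.100 rad/s.
Period = 2π/ω = 2.992 s.

2.99 s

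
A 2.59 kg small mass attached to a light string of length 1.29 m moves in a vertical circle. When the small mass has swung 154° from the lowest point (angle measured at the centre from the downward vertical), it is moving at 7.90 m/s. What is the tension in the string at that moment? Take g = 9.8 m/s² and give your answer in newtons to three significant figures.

102 N

Take the radial direction toward the centre of the circle as positive. The component of the weight along the string toward the centre is −mg cos φ (φ measured from the bottom), so Newton's second law along the string gives T − mg cos φ = m v²/r.
cos 154° = -0.8988, so T = m(v²/r + g cos φ) = 2.59 × ((7.90)²/1.29 + 9.8 × -0.8988) = 2.59 × (48.38 + (-8.808)) = 2.59 × 39.57 = 102.5 N.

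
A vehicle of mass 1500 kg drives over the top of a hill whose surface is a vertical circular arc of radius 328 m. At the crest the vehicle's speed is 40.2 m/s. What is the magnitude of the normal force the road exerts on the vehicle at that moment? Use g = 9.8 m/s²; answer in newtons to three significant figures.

At the crest the centripetal acceleration points downward (toward the centre of the arc), so mg − N = mv²/r.
N = m(g − v²/r) = 1500 × (9.8 − (40.2)²/328) = 1500 × (9.8 − 4.927) = 1500 × 4.873 = 7310 N.

7310 N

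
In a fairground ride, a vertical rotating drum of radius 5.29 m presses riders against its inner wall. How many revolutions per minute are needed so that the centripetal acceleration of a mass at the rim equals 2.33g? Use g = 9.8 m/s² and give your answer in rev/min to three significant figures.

19.8 rev/min

Require ω²r = 2.33g, so ω = √(2.33 × 9.8/5.29) = 2.078 rad/s.
In rev/min: ω × 60/(2π) = 2.078 × 60/(2π) = 19.84 rev/min.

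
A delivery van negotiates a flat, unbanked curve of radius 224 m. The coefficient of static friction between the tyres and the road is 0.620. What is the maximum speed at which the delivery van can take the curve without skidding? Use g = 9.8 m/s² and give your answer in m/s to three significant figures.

On a flat curve, static friction is the only horizontal force, so it must supply the full centripetal force: μ_s m g = m v²/r.
Mass cancels: v_max = √(μ_s g r) = √(0.620 × 9.8 × 224) = √1361 = 36.89 m/s.

36.9 m/s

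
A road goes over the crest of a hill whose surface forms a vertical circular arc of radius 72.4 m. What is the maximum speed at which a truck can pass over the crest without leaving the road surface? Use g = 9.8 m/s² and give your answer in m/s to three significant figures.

At the crest the centre of the circle is below the truck, so the net downward (centripetal) force is mg − N = mv²/r.
The truck leaves the road when N → 0, giving v_max = √(g r) = √(9.8 × 72.4) = 26.64 m/s.

26.6 m/s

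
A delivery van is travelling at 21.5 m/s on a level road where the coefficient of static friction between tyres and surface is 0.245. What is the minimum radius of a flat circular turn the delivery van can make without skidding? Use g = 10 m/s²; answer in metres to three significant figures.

189 m

At the limit, μ_s m g = m v²/r, so r_min = v²/(μ_s g) = (21.5)²/(0.245 × 10.0) = 462.2/2.450 = 188.7 m.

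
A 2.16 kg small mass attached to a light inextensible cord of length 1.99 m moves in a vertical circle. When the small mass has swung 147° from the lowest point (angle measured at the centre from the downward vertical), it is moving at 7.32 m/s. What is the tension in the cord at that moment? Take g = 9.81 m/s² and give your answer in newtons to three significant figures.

Take the radial direction toward the centre of the circle as positive. The component of the weight along the string toward the centre is −mg cos φ (φ measured from the bottom), so Newton's second law along the string gives T − mg cos φ = m v²/r.
cos 147° = -0.8387, so T = m(v²/r + g cos φ) = 2.16 × ((7.32)²/1.99 + 9.81 × -0.8387) = 2.16 × (26.93 + (-8.227)) = 2.16 × 18.70 = 40.39 N.

40.4 N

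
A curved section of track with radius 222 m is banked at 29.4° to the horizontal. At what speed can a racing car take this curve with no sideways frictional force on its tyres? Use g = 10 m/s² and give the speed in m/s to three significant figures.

On a frictionless banked curve, N sinθ = mv²/r and N cosθ = mg, so tanθ = v²/(rg).
v = √(r g tanθ) = √(222 × 10.0 × tan 29.4°) = √(222 × 10.0 × 0.5635) = √1251 = 35.37 m/s.

35.4 m/s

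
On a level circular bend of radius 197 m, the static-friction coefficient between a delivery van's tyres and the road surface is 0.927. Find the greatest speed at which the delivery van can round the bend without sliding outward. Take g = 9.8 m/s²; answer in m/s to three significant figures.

The only inward force on a level bend is static friction, so at the limit f_s = μ_s N = μ_s m g = m v²/r.
Mass cancels: v_max = √(μ_s g r) = √(0.927 × 9.8 × 197) = √1790 = 42.30 m/s.

42.3 m/s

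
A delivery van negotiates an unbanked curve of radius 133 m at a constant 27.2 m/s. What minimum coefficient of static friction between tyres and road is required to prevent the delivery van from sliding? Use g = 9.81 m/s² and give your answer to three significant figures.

Friction provides the centripetal force: μ_s m g = m v²/r, so μ_s = v²/(g r) = (27.20)²/(9.81 × 133) = 739.8/1305 = 0.5670.

0.567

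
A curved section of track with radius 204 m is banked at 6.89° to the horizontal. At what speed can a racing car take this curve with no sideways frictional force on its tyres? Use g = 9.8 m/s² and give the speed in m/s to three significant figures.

15.5 m/s

On a frictionless banked curve, N sinθ = mv²/r and N cosθ = mg, so tanθ = v²/(rg).
v = √(r g tanθ) = √(204 × 9.8 × tan 6.89°) = √(204 × 9.8 × 0.1208) = √241.6 = 15.54 m/s.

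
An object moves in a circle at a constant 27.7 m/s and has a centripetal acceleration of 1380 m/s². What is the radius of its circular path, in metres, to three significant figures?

a_c = v²/r ⇒ r = v²/a_c = (27.7)²/1380 = 767.3/1380 = 0.5560 m.

0.556 m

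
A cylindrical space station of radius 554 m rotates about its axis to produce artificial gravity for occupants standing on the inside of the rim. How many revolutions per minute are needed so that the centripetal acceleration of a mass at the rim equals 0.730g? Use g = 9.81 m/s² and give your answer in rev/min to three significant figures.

1.09 rev/min

Require ω²r = 0.730g, so ω = √(0.730 × 9.81/554) = 0.1137 rad/s.
In rev/min: ω × 60/(2π) = 0.1137 × 60/(2π) = 1.086 rev/min.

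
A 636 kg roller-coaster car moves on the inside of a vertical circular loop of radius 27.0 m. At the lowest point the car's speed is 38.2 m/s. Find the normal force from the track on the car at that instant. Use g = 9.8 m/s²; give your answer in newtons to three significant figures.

At the lowest point, N points up (toward the centre) and the weight mg points down (away from the centre), so the net inward force is N − mg = mv²/r.
N = m(v²/r + g) = 636 × ((38.2)²/27.0 + 9.8) = 636 × (54.05 + 9.8) = 636 × 63.85 = 40610 N.

40600 N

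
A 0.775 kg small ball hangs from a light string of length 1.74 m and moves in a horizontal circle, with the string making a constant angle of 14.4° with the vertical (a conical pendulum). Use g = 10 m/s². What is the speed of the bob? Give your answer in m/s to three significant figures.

The radius of the circle is r = L sinθ = 1.74 × sin 14.4° = 0.4327 m.
Horizontally T sinθ = mv²/r and vertically T cosθ = mg, so tanθ = v²/(rg).
v = √(r g tanθ) = √(0.4327 × 10.0 × 0.2568) = √1.111 = 1.054 m/s.

1.05 m/s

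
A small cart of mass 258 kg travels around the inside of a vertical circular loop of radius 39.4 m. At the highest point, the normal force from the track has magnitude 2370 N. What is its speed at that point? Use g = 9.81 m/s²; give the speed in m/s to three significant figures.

At the top, N + mg = mv²/r, so v = √(r(N/m + g)) = √(39.4 × (2370/258 + 9.81)) = √(39.4 × 19.00) = √748.4 = 27.36 m/s.

27.4 m/s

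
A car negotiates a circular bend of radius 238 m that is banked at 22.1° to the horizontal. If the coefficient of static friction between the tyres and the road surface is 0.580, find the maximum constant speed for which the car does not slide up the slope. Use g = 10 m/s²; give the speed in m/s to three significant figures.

At the maximum speed, friction acts down the slope at its limiting value f = μN. Radially (horizontal, toward centre): N sinθ + μN cosθ = mv²/r. Vertically: N cosθ − μN sinθ = mg.
Dividing: v² = r g (sinθ + μcosθ)/(cosθ − μsinθ).
sinθ + μcosθ = 0.3762 + 0.580×0.9265 = 0.9136; cosθ − μsinθ = 0.9265 − 0.580×0.3762 = 0.7083.
v² = 238 × 10.0 × 0.9136/0.7083 = 3070 m²/s², so v = 55.41 m/s.

55.4 m/s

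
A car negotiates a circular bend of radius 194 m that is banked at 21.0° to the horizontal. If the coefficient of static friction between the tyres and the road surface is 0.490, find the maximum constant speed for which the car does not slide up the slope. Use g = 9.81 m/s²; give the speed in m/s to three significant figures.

45.3 m/s

At the maximum speed, friction acts down the slope at its limiting value f = μN. Radially (horizontal, toward centre): N sinθ + μN cosθ = mv²/r. Vertically: N cosθ − μN sinθ = mg.
Dividing: v² = r g (sinθ + μcosθ)/(cosθ − μsinθ).
sinθ + μcosθ = 0.3584 + 0.490×0.9336 = 0.8158; cosθ − μsinθ = 0.9336 − 0.490×0.3584 = 0.7580.
v² = 194 × 9.81 × 0.8158/0.7580 = 2048 m²/s², so v = 45.26 m/s.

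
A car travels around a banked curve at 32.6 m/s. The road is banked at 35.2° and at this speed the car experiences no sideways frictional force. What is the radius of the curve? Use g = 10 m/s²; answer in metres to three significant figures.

151 m

Frictionless banking: tanθ = v²/(rg), so r = v²/(g tanθ).
r = (32.6)²/(10.0 × tan 35.2°) = 1063/(10.0 × 0.7054) = 1063/7.054 = 150.7 m.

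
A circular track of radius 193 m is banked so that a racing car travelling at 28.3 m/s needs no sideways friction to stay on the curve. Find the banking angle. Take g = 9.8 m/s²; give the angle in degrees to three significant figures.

For a frictionless banked turn: horizontally N sinθ = mv²/r and vertically N cosθ = mg.
Dividing: tanθ = v²/(r g) = (28.3)²/(193 × 9.8) = 800.9/1891 = 0.4234.
θ = arctan(0.4234) = 22.95°.

22.9°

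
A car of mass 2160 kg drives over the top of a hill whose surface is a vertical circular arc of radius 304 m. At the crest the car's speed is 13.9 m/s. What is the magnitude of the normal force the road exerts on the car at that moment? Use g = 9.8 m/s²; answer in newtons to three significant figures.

At the crest the centripetal acceleration points downward (toward the centre of the arc), so mg − N = mv²/r.
N = m(g − v²/r) = 2160 × (9.8 − (13.9)²/304) = 2160 × (9.8 − 0.6356) = 2160 × 9.164 = 19800 N.

19800 N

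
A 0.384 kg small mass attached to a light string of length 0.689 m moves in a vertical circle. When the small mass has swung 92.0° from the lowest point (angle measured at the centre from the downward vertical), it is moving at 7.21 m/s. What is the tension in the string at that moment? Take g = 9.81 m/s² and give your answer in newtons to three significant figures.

28.8 N

Take the radial direction toward the centre of the circle as positive. The component of the weight along the string toward the centre is −mg cos φ (φ measured from the bottom), so Newton's second law along the string gives T − mg cos φ = m v²/r.
cos 92.0° = -0.03490, so T = m(v²/r + g cos φ) = 0.384 × ((7.21)²/0.689 + 9.81 × -0.03490) = 0.384 × (75.45 + (-0.3424)) = 0.384 × 75.11 = 28.84 N.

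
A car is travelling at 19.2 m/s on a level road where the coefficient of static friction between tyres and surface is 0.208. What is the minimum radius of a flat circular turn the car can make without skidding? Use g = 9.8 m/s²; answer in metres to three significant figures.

At the limit, μ_s m g = m v²/r, so r_min = v²/(μ_s g) = (19.2)²/(0.208 × 9.8) = 368.6/2.038 = 180.8 m.

181 m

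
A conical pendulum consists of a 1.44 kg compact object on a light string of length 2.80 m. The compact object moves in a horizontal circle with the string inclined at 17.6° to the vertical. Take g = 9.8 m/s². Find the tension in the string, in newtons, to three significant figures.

Vertically the bob has no acceleration, so T cosθ = mg.
T = mg/cosθ = 1.44 × 9.8 / cos 17.6° = 14.11/0.9532 = 14.81 N.

14.8 N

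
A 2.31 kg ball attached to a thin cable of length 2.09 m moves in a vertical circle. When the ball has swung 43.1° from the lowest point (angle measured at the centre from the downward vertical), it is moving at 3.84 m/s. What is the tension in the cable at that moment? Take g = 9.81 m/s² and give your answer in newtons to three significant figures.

32.8 N

Take the radial direction toward the centre of the circle as positive. The component of the weight along the string toward the centre is −mg cos φ (φ measured from the bottom), so Newton's second law along the string gives T − mg cos φ = m v²/r.
cos 43.1° = 0.7302, so T = m(v²/r + g cos φ) = 2.31 × ((3.84)²/2.09 + 9.81 × 0.7302) = 2.31 × (7.055 + (7.163)) = 2.31 × 14.22 = 32.84 N.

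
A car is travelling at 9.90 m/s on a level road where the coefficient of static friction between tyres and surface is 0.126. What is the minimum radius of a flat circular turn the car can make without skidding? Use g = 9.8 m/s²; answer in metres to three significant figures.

At the limit, μ_s m g = m v²/r, so r_min = v²/(μ_s g) = (9.90)²/(0.126 × 9.8) = 98.01/1.235 = 79.37 m.

79.4 m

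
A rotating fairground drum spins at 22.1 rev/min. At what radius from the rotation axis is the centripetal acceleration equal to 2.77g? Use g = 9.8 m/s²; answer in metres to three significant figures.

5.07 m

ω = 22.1 rev/min × 2π/60 = 2.314 rad/s.
a_c = ω²r = 2.77g ⇒ r = 2.77 × 9.8 / (2.314)² = 27.15/5.356 = 5.068 m.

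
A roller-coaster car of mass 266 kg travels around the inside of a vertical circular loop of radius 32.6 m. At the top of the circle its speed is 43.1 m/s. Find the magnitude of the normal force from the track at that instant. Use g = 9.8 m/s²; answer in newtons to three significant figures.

12600 N

At the top, both N and the weight mg point inward (toward the centre), so N + mg = mv²/r.
N = m(v²/r − g) = 266 × ((43.1)²/32.6 − 9.8) = 266 × (56.98 − 9.8) = 266 × 47.18 = 12550 N.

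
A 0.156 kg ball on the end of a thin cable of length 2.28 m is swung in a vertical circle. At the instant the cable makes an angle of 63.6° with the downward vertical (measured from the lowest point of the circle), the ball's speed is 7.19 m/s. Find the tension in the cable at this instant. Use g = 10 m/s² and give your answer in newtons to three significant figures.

4.23 N

Take the radial direction toward the centre of the circle as positive. The component of the weight along the string toward the centre is −mg cos φ (φ measured from the bottom), so Newton's second law along the string gives T − mg cos φ = m v²/r.
cos 63.6° = 0.4446, so T = m(v²/r + g cos φ) = 0.156 × ((7.19)²/2.28 + 10.0 × 0.4446) = 0.156 × (22.67 + (4.446)) = 0.156 × 27.12 = 4.231 N.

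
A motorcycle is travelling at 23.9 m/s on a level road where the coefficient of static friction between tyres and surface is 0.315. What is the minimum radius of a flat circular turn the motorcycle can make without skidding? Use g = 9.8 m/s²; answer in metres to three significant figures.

185 m

At the limit, μ_s m g = m v²/r, so r_min = v²/(μ_s g) = (23.9)²/(0.315 × 9.8) = 571.2/3.087 = 185.0 m.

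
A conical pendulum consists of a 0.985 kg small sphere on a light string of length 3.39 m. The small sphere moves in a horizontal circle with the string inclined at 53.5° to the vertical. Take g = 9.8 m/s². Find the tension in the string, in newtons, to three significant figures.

16.2 N

Vertically the bob has no acceleration, so T cosθ = mg.
T = mg/cosθ = 0.985 × 9.8 / cos 53.5° = 9.653/0.5948 = 16.23 N.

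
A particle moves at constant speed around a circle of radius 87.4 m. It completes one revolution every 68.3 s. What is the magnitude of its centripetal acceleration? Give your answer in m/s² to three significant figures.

0.740 m/s²

v = 2πr/T = 2π × 87.4/68.3 = 8.040 m/s.
a_c = v²/r = (8.040)²/87.4 = 64.65/87.4 = 0.7397 m/s².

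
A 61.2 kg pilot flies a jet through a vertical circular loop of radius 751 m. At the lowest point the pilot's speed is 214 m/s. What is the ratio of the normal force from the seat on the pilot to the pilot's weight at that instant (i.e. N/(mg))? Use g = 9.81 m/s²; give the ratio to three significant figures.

At the bottom, N − mg = mv²/r, so N = m(v²/r + g) and N/(mg) = v²/(rg) + 1 = (214)²/(751 × 9.81) + 1 = 6.216 + 1 = 7.216.

7.22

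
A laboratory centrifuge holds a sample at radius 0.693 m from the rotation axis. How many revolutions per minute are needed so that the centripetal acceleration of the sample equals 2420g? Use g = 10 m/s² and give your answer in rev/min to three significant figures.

1780 rev/min

Require ω²r = 2420g, so ω = √(2420 × 10.0/0.693) = 186.9 rad/s.
In rev/min: ω × 60/(2π) = 186.9 × 60/(2π) = 1784 rev/min.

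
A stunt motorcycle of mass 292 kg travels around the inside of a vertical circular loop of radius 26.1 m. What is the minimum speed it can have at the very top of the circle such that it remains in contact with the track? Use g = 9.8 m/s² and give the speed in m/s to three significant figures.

16.0 m/s

At the top, both weight mg and N point toward the centre: N + mg = mv²/r.
At minimum speed N → 0, so mg = mv_min²/r ⇒ v_min = √(g r) = √(9.8 × 26.1) = 15.99 m/s.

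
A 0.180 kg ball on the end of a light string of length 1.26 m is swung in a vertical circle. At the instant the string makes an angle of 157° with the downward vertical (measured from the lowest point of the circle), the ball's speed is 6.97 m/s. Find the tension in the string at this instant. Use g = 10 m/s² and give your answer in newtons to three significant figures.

Take the radial direction toward the centre of the circle as positive. The component of the weight along the string toward the centre is −mg cos φ (φ measured from the bottom), so Newton's second law along the string gives T − mg cos φ = m v²/r.
cos 157° = -0.9205, so T = m(v²/r + g cos φ) = 0.180 × ((6.97)²/1.26 + 10.0 × -0.9205) = 0.180 × (38.56 + (-9.205)) = 0.180 × 29.35 = 5.283 N.

5.28 N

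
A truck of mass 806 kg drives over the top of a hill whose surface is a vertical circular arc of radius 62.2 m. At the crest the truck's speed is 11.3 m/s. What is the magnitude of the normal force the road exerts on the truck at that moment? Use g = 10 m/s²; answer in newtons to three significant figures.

At the crest the centripetal acceleration points downward (toward the centre of the arc), so mg − N = mv²/r.
N = m(g − v²/r) = 806 × (10.0 − (11.3)²/62.2) = 806 × (10.0 − 2.053) = 806 × 7.947 = 6405 N.

6410 N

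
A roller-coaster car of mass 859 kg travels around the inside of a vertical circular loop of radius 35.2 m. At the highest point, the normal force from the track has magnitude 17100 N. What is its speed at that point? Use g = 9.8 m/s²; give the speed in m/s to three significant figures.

At the top, N + mg = mv²/r, so v = √(r(N/m + g)) = √(35.2 × (17100/859 + 9.8)) = √(35.2 × 29.71) = √1046 = 32.34 m/s.

32.3 m/s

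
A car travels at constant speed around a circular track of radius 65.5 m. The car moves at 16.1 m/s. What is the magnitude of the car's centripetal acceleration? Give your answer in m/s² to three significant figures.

3.96 m/s²

a_c = v²/r = (16.10)²/65.5 = 259.2/65.5 = 3.957 m/s².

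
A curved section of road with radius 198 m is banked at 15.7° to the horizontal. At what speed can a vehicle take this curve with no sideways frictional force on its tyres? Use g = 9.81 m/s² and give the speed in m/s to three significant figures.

23.4 m/s

On a frictionless banked curve, N sinθ = mv²/r and N cosθ = mg, so tanθ = v²/(rg).
v = √(r g tanθ) = √(198 × 9.81 × tan 15.7°) = √(198 × 9.81 × 0.2811) = √546.0 = 23.37 m/s.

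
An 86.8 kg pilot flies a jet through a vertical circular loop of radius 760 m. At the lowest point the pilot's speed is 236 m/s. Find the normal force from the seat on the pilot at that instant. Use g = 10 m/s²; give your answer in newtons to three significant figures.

At the lowest point, N points up (toward the centre) and the weight mg points down (away from the centre), so the net inward force is N − mg = mv²/r.
N = m(v²/r + g) = 86.8 × ((236)²/760 + 10.0) = 86.8 × (73.28 + 10.0) = 86.8 × 83.28 = 7229 N.

7230 N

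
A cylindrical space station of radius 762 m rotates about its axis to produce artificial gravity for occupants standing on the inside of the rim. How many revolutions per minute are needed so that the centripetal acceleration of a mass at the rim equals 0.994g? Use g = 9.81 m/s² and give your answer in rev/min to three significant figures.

Require ω²r = 0.994g, so ω = √(0.994 × 9.81/762) = 0.1131 rad/s.
In rev/min: ω × 60/(2π) = 0.1131 × 60/(2π) = 1.080 rev/min.

1.08 rev/min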